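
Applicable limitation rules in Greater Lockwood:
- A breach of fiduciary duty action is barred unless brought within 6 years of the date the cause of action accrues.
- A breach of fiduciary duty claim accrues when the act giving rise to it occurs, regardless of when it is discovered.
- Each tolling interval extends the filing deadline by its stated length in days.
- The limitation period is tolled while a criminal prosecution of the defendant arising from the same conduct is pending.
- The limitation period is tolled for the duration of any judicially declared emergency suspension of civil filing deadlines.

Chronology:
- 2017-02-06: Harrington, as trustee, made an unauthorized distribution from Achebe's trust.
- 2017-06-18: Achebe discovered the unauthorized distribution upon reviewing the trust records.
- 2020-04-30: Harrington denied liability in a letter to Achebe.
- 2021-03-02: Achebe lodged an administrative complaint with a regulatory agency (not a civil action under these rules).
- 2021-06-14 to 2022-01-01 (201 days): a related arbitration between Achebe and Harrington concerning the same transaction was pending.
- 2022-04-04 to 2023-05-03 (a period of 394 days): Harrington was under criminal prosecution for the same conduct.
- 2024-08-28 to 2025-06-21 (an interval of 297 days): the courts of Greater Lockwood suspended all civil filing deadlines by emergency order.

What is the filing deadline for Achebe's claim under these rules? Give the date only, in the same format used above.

Accrual is governed by the date of the act, so the period began to run on 2017-02-06; the later discovery on 2017-06-18 is irrelevant under the stated rule.
Adding the 6 years base period to 2017-02-06 gives a deadline of 2023-02-06, before any tolling.
The period was tolled for 394 days by the pending criminal prosecution (2022-04-04 to 2023-05-03), pushing the deadline to 2024-03-06.
The emergency suspension of filing deadlines starting 2024-08-28 came too late — the period had run on 2024-03-06 — and so does not extend the deadline.
No stated provision tolls the period for a pending arbitration, so the interval from 2021-06-14 to 2022-01-01 has no effect on the deadline.
None of the other events listed affects the running of the period under the stated rules.

2024-03-06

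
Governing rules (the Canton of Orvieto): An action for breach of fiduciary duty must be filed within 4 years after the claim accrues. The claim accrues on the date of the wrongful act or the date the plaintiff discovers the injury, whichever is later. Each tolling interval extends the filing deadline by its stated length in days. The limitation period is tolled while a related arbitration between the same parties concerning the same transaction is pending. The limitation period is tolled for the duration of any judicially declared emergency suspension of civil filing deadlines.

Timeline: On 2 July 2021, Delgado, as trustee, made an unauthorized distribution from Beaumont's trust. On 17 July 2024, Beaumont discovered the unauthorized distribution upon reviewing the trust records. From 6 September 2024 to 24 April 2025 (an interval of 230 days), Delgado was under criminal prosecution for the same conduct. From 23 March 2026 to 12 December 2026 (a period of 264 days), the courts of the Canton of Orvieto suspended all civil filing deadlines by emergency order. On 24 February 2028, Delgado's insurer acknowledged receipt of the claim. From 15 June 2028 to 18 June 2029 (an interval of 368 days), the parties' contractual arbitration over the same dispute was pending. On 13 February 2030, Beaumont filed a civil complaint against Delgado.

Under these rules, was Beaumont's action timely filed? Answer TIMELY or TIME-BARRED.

The claim accrued on 17 July 2024 — the later of the 2 July 2021 act and the 17 July 2024 discovery.
4 years from 17 July 2024 is 17 July 2028.
The period was tolled for 264 days by the emergency suspension of filing deadlines (23 March 2026 to 12 December 2026), pushing the deadline to 7 April 2029.
Because the pending related arbitration ran from 15 June 2028 to 18 June 2029, the deadline is extended by 368 days to 10 April 2030.
No stated provision tolls the period for a criminal prosecution, so the interval from 6 September 2024 to 24 April 2025 has no effect on the deadline.
Nothing else in the chronology tolls or restarts the period.
Filing on 13 February 2030 beat the 10 April 2030 deadline — the action is timely.

TIMELY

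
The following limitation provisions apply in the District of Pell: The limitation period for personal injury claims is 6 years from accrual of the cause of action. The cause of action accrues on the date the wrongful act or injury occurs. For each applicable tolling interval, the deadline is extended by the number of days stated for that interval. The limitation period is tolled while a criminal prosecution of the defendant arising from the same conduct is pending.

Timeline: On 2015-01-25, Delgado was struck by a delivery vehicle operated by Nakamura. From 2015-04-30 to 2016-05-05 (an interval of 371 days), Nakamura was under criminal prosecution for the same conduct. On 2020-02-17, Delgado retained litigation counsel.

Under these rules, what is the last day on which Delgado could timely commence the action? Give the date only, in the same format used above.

2022-01-31

The claim accrued on 2015-01-25, when the wrongful act occurred.
Adding the 6 years base period to 2015-01-25 gives a deadline of 2021-01-25, before any tolling.
The pending criminal prosecution from 2015-04-30 to 2016-05-05 tolled the period for 371 days, extending the deadline to 2022-01-31.
None of the other events listed affects the running of the period under the stated rules.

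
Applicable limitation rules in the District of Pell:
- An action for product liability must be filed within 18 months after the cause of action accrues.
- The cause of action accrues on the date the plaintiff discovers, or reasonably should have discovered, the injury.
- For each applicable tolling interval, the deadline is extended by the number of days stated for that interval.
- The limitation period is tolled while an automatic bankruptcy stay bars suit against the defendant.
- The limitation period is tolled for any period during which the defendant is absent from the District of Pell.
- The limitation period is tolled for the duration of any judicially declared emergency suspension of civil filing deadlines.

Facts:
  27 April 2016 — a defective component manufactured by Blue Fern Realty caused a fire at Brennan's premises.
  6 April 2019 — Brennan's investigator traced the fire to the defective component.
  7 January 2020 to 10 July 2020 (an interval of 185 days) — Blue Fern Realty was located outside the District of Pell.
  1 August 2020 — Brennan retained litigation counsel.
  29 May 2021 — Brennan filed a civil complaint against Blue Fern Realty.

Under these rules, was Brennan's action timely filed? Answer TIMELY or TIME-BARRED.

TIME-BARRED

Under the discovery rule, the claim accrued on 6 April 2019, when Brennan discovered the injury — not on the 27 April 2016 date of the underlying act.
Adding the 18 months base period to 6 April 2019 gives a deadline of 6 October 2020, before any tolling.
The defendant's absence from the jurisdiction from 7 January 2020 to 10 July 2020 tolled the period for 185 days, extending the deadline to 9 April 2021.
The other events in the timeline have no effect on the limitation period under the stated rules.
The 29 May 2021 filing falls after the 9 April 2021 deadline; the claim is time-barred.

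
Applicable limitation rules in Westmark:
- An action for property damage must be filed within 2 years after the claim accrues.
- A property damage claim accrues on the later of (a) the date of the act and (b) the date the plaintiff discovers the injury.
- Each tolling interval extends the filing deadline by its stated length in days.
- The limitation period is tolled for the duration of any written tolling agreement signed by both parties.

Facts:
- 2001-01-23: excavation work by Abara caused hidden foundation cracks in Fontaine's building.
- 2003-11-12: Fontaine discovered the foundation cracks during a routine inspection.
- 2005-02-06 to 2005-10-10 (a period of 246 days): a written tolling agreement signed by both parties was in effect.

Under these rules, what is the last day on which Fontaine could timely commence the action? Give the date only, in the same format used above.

2006-07-16

The claim accrued on 2003-11-12 — the later of the 2001-01-23 act and the 2003-11-12 discovery.
The untolled deadline — 2 years after 2003-11-12 — is 2005-11-12.
Because the written tolling agreement ran from 2005-02-06 to 2005-10-10, the deadline is extended by 246 days to 2006-07-16.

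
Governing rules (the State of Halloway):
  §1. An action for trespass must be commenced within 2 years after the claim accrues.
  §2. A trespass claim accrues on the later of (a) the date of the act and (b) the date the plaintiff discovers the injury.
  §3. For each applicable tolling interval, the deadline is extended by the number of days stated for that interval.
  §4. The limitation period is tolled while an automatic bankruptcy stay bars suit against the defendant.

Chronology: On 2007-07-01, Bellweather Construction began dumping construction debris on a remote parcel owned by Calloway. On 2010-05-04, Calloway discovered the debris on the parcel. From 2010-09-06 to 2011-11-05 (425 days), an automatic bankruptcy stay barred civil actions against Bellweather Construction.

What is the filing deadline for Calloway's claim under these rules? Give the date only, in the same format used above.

Taking the later of the act (2007-07-01) and discovery (2010-05-04), the claim accrued on 2010-05-04.
2 years from 2010-05-04 is 2012-05-04.
Because the automatic bankruptcy stay ran from 2010-09-06 to 2011-11-05, the deadline is extended by 425 days to 2013-07-03.

2013-07-03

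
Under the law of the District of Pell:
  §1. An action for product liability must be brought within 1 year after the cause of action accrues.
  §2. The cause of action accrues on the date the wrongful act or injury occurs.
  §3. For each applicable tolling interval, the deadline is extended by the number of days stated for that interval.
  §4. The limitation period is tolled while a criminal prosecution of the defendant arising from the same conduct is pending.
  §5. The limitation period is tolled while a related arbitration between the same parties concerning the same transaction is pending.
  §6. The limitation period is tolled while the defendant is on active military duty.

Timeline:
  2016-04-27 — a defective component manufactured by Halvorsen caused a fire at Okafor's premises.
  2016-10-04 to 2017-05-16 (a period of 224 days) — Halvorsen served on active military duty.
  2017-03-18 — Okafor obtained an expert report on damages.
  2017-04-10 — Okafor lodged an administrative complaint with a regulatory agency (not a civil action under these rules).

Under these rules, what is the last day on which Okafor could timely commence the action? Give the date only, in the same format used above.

The cause of action accrued on 2016-04-27, the date of the act.
Adding the 1 year base period to 2016-04-27 gives a deadline of 2017-04-27, before any tolling.
The period was tolled for 224 days by the defendant's active military service (2016-10-04 to 2017-05-16), pushing the deadline to 2017-12-07.
None of the other events listed affects the running of the period under the stated rules.

2017-12-07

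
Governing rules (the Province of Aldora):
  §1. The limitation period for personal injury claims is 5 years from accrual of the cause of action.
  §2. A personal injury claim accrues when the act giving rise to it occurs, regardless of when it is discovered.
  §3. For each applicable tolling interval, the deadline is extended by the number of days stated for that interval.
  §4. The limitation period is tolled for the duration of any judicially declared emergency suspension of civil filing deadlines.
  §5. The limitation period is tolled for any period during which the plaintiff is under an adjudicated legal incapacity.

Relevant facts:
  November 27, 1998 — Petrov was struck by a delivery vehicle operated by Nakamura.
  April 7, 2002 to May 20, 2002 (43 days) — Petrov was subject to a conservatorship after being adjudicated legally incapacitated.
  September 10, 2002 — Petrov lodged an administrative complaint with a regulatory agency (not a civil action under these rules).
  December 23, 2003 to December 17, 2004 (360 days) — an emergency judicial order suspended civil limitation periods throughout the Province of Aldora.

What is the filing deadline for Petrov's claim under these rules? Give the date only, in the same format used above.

January 3, 2005

The limitation period began to run on November 27, 1998.
Adding the 5 years base period to November 27, 1998 gives a deadline of November 27, 2003, before any tolling.
The plaintiff's legal incapacity from April 7, 2002 to May 20, 2002 tolled the period for 43 days, extending the deadline to January 9, 2004.
The period was tolled for 360 days by the emergency suspension of filing deadlines (December 23, 2003 to December 17, 2004), pushing the deadline to January 3, 2005.
The other events in the timeline have no effect on the limitation period under the stated rules.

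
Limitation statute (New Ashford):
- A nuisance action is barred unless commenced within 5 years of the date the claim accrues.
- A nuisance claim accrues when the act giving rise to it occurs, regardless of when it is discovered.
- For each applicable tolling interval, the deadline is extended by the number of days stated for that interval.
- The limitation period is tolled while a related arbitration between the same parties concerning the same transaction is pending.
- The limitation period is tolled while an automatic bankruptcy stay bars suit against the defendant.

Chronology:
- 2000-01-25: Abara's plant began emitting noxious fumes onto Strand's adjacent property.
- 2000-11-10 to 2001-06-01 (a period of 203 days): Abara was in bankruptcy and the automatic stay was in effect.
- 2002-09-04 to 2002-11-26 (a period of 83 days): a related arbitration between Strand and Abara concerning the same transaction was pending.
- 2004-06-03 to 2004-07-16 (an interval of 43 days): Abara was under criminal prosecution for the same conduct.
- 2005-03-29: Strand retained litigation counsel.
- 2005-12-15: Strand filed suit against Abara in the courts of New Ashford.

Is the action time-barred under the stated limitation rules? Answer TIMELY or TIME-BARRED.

The claim accrued on 2000-01-25, the date of the act.
The untolled deadline — 5 years after 2000-01-25 — is 2005-01-25.
The period was tolled for 203 days by the automatic bankruptcy stay (2000-11-10 to 2001-06-01), pushing the deadline to 2005-08-16.
The period was tolled for 83 days by the pending related arbitration (2002-09-04 to 2002-11-26), pushing the deadline to 2005-11-07.
The pending criminal prosecution from 2004-06-03 to 2004-07-16 does not toll the period, because no stated rule makes a criminal prosecution a tolling event.
Nothing else in the chronology tolls or restarts the period.
Strand filed on 2005-12-15, after the 2005-11-07 deadline, so the action is time-barred.

TIME-BARRED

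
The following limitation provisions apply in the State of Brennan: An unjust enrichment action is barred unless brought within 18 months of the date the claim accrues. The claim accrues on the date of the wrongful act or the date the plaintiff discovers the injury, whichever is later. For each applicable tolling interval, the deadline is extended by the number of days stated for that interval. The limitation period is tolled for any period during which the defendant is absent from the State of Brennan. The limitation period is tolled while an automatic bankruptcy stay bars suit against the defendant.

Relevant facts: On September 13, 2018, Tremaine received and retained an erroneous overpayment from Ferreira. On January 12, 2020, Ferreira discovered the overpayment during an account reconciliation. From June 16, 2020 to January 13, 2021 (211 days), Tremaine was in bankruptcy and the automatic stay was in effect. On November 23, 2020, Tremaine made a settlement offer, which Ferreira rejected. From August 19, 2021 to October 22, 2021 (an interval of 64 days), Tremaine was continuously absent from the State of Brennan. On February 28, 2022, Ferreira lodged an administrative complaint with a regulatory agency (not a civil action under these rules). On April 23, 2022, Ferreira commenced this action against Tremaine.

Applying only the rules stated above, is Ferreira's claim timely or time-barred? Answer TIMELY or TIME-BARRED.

Because discovery on January 12, 2020 post-dates the September 13, 2018 act, accrual under the later-of rule falls on January 12, 2020.
Adding the 18 months base period to January 12, 2020 gives a deadline of July 12, 2021, before any tolling.
Because the automatic bankruptcy stay ran from June 16, 2020 to January 13, 2021, the deadline is extended by 211 days to February 8, 2022.
Because the defendant's absence from the jurisdiction ran from August 19, 2021 to October 22, 2021, the deadline is extended by 64 days to April 13, 2022.
The other events in the timeline have no effect on the limitation period under the stated rules.
Filing on April 23, 2022 missed the April 13, 2022 deadline — the action is time-barred.

TIME-BARRED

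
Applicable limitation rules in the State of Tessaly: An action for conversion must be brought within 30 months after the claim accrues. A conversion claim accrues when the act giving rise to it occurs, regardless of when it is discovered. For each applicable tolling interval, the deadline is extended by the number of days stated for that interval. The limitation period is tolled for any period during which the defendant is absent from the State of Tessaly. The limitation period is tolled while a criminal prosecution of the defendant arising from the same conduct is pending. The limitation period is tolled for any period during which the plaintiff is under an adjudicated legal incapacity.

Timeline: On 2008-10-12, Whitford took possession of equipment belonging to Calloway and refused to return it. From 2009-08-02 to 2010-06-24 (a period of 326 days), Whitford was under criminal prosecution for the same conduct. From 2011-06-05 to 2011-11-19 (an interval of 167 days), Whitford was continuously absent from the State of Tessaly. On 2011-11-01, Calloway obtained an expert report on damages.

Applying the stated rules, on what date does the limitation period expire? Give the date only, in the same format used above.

The limitation period began to run on 2008-10-12.
Adding the 30 months base period to 2008-10-12 gives a deadline of 2011-04-12, before any tolling.
The period was tolled for 326 days by the pending criminal prosecution (2009-08-02 to 2010-06-24), pushing the deadline to 2012-03-03.
Because the defendant's absence from the jurisdiction ran from 2011-06-05 to 2011-11-19, the deadline is extended by 167 days to 2012-08-17.
The other events in the timeline have no effect on the limitation period under the stated rules.

2012-08-17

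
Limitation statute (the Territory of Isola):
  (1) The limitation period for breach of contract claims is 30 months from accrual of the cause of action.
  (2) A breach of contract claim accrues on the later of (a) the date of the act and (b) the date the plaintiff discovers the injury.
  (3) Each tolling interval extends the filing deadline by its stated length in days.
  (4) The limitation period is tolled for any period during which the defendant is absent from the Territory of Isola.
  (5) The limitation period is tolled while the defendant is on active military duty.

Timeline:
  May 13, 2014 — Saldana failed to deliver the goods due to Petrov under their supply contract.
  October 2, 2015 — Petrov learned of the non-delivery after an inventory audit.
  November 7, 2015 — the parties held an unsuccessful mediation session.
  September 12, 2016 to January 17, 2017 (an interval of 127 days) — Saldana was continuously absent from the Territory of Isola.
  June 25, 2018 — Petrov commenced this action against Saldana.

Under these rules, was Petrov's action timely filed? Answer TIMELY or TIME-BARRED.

TIMELY

Because discovery on October 2, 2015 post-dates the May 13, 2014 act, accrual under the later-of rule falls on October 2, 2015.
Adding the 30 months base period to October 2, 2015 gives a deadline of April 2, 2018, before any tolling.
Because the defendant's absence from the jurisdiction ran from September 12, 2016 to January 17, 2017, the deadline is extended by 127 days to August 7, 2018.
None of the other events listed affects the running of the period under the stated rules.
The June 25, 2018 filing precedes the August 7, 2018 deadline; the claim is timely.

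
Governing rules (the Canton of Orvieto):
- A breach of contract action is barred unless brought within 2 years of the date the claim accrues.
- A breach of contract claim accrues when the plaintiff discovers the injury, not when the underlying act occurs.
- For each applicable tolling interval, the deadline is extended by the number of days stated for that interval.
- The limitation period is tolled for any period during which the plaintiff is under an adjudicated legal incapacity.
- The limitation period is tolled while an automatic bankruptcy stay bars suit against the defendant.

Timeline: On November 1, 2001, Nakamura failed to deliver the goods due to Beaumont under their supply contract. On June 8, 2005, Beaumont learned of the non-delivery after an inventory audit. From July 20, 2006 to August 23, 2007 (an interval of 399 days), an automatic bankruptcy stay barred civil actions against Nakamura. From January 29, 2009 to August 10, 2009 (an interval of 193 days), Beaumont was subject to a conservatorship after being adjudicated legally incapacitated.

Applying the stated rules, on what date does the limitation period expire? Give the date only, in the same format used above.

The claim did not accrue until Beaumont discovered the injury on June 8, 2005; the November 1, 2001 act date does not start the clock under the stated rule.
Adding the 2 years base period to June 8, 2005 gives a deadline of June 8, 2007, before any tolling.
The period was tolled for 399 days by the automatic bankruptcy stay (July 20, 2006 to August 23, 2007), pushing the deadline to July 11, 2008.
The plaintiff's legal incapacity starting January 29, 2009 came too late — the period had run on July 11, 2008 — and so does not extend the deadline.

July 11, 2008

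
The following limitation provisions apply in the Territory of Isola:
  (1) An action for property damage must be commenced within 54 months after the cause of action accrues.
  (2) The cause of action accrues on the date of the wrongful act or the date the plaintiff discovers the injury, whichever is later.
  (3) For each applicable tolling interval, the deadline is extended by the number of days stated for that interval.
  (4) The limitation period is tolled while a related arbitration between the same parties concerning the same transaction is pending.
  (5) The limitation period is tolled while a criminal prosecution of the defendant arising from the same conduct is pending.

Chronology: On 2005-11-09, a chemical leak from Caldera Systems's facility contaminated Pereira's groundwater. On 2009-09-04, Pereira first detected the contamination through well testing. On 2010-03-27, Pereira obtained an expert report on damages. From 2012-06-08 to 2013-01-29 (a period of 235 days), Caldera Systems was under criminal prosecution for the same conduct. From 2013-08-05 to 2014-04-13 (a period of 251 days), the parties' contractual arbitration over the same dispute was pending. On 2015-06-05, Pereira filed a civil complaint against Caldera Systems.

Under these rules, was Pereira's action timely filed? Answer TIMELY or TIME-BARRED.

TIMELY

Because discovery on 2009-09-04 post-dates the 2005-11-09 act, accrual under the later-of rule falls on 2009-09-04.
54 months from 2009-09-04 is 2014-03-04.
The pending criminal prosecution from 2012-06-08 to 2013-01-29 tolled the period for 235 days, extending the deadline to 2014-10-25.
The period was tolled for 251 days by the pending related arbitration (2013-08-05 to 2014-04-13), pushing the deadline to 2015-07-03.
The other events in the timeline have no effect on the limitation period under the stated rules.
Pereira filed on 2015-06-05, before the 2015-07-03 deadline, so the action is timely.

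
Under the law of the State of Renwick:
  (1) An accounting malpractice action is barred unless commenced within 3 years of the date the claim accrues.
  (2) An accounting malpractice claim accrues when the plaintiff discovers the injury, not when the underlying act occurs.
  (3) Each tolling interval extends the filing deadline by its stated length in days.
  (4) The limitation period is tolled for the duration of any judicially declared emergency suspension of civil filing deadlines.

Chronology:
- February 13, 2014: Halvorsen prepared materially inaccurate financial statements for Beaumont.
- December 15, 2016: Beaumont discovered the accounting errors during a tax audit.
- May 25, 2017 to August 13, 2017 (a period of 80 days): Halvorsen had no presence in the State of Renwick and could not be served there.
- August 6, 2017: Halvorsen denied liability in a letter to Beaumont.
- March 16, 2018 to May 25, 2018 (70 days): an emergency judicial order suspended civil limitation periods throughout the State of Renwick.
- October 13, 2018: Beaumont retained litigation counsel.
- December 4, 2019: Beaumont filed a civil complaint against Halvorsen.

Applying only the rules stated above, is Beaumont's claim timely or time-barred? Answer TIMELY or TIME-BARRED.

The claim did not accrue until Beaumont discovered the injury on December 15, 2016; the February 13, 2014 act date does not start the clock under the stated rule.
The untolled deadline — 3 years after December 15, 2016 — is December 15, 2019.
The emergency suspension of filing deadlines from March 16, 2018 to May 25, 2018 tolled the period for 70 days, extending the deadline to February 23, 2020.
Although the defendant's absence ran from May 25, 2017 to August 13, 2017, the stated rules do not make that a tolling event, so it is disregarded.
The other events in the timeline have no effect on the limitation period under the stated rules.
Filing on December 4, 2019 beat the February 23, 2020 deadline — the action is timely.

TIMELY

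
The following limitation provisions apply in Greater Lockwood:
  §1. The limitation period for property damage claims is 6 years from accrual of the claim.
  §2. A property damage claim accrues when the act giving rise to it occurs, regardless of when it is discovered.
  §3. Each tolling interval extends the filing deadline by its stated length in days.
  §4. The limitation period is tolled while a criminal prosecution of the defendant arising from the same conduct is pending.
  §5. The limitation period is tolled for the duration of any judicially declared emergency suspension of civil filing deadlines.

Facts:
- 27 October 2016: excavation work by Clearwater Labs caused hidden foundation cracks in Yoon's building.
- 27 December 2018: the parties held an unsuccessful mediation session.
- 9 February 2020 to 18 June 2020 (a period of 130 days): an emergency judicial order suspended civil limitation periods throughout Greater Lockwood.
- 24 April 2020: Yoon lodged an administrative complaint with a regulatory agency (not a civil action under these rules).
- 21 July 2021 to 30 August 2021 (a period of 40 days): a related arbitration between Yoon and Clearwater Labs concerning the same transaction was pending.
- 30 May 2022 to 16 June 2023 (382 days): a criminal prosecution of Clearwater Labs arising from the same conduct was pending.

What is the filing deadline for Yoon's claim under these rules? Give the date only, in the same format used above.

22 March 2024

The claim accrued on 27 October 2016, the date of the act.
Adding the 6 years base period to 27 October 2016 gives a deadline of 27 October 2022, before any tolling.
The emergency suspension of filing deadlines from 9 February 2020 to 18 June 2020 tolled the period for 130 days, extending the deadline to 6 March 2023.
Because the pending criminal prosecution ran from 30 May 2022 to 16 June 2023, the deadline is extended by 382 days to 22 March 2024.
No stated provision tolls the period for a pending arbitration, so the interval from 21 July 2021 to 30 August 2021 has no effect on the deadline.
The other events in the timeline have no effect on the limitation period under the stated rules.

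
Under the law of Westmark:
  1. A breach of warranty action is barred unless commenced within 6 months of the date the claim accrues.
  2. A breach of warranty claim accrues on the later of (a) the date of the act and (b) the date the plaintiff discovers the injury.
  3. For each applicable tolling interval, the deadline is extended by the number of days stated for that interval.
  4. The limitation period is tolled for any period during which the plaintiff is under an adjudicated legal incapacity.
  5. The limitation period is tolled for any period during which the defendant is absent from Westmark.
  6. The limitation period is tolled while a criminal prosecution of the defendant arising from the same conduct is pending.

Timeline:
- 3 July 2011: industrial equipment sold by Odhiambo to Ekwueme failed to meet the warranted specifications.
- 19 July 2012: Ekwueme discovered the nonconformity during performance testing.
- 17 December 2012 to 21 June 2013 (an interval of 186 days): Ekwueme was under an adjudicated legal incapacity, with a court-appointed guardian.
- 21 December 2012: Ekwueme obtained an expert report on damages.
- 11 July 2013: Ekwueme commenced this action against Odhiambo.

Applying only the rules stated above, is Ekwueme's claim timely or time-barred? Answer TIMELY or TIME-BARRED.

Because discovery on 19 July 2012 post-dates the 3 July 2011 act, accrual under the later-of rule falls on 19 July 2012.
6 months from 19 July 2012 is 19 January 2013.
The period was tolled for 186 days by the plaintiff's legal incapacity (17 December 2012 to 21 June 2013), pushing the deadline to 24 July 2013.
The other events in the timeline have no effect on the limitation period under the stated rules.
Ekwueme filed on 11 July 2013, before the 24 July 2013 deadline, so the action is timely.

TIMELY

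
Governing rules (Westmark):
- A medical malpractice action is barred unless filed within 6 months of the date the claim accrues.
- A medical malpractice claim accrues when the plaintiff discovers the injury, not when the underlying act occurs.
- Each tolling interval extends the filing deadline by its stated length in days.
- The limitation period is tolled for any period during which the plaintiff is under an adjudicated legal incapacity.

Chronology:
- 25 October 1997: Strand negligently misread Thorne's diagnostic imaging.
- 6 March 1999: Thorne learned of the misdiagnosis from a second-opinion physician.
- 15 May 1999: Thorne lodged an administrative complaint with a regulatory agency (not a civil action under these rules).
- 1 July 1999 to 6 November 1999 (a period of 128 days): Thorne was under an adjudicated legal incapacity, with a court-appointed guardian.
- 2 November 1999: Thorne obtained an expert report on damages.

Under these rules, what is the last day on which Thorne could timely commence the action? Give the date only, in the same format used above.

12 January 2000

Under the discovery rule, the claim accrued on 6 March 1999, when Thorne discovered the injury — not on the 25 October 1997 date of the underlying act.
Adding the 6 months base period to 6 March 1999 gives a deadline of 6 September 1999, before any tolling.
The period was tolled for 128 days by the plaintiff's legal incapacity (1 July 1999 to 6 November 1999), pushing the deadline to 12 January 2000.
Nothing else in the chronology tolls or restarts the period.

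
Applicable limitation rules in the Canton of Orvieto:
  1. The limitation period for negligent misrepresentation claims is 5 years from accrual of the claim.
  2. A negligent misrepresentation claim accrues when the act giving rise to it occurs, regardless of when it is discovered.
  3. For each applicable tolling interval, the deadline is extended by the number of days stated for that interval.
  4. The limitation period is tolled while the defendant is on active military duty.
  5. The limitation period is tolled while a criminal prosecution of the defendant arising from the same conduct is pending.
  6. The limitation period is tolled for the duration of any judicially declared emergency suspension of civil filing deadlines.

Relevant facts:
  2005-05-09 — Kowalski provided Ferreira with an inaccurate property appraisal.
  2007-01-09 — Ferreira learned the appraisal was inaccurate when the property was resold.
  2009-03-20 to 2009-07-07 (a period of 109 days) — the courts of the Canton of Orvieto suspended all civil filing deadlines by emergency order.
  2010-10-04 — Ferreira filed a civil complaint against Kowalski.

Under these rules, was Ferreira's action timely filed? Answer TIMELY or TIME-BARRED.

TIME-BARRED

Because the rule ties accrual to occurrence, the claim accrued on 2005-05-09, not on the 2007-01-09 discovery date.
The untolled deadline — 5 years after 2005-05-09 — is 2010-05-09.
The period was tolled for 109 days by the emergency suspension of filing deadlines (2009-03-20 to 2009-07-07), pushing the deadline to 2010-08-26.
Filing on 2010-10-04 missed the 2010-08-26 deadline — the action is time-barred.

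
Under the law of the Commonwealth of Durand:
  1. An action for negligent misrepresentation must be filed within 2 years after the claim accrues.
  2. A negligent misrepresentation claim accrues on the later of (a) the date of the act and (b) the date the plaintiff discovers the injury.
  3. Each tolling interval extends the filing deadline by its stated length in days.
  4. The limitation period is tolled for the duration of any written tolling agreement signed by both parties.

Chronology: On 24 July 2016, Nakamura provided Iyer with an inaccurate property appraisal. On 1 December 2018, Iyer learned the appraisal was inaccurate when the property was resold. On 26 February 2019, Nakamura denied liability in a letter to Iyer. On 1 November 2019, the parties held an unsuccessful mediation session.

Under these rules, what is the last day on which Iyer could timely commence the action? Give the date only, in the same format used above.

Taking the later of the act (24 July 2016) and discovery (1 December 2018), the claim accrued on 1 December 2018.
2 years from 1 December 2018 is 1 December 2020.
None of the other events listed affects the running of the period under the stated rules.

1 December 2020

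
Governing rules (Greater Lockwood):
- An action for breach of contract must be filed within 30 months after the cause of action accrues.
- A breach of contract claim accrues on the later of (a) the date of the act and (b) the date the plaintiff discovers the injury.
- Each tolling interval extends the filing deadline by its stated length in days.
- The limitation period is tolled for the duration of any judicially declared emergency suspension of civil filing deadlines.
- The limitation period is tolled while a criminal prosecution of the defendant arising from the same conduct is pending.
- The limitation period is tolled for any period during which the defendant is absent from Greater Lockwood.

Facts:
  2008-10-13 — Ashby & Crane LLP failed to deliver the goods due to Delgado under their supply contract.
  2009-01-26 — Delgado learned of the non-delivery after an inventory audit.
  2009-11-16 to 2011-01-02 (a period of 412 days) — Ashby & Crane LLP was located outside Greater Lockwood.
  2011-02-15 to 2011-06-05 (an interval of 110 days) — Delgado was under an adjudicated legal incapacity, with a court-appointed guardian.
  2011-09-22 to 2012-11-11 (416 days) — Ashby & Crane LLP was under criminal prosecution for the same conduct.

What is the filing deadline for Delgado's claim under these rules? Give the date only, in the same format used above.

2013-10-31

Because discovery on 2009-01-26 post-dates the 2008-10-13 act, accrual under the later-of rule falls on 2009-01-26.
30 months from 2009-01-26 is 2011-07-26.
The period was tolled for 412 days by the defendant's absence from the jurisdiction (2009-11-16 to 2011-01-02), pushing the deadline to 2012-09-10.
Because the pending criminal prosecution ran from 2011-09-22 to 2012-11-11, the deadline is extended by 416 days to 2013-10-31.
Although the plaintiff's incapacity ran from 2011-02-15 to 2011-06-05, the stated rules do not make that a tolling event, so it is disregarded.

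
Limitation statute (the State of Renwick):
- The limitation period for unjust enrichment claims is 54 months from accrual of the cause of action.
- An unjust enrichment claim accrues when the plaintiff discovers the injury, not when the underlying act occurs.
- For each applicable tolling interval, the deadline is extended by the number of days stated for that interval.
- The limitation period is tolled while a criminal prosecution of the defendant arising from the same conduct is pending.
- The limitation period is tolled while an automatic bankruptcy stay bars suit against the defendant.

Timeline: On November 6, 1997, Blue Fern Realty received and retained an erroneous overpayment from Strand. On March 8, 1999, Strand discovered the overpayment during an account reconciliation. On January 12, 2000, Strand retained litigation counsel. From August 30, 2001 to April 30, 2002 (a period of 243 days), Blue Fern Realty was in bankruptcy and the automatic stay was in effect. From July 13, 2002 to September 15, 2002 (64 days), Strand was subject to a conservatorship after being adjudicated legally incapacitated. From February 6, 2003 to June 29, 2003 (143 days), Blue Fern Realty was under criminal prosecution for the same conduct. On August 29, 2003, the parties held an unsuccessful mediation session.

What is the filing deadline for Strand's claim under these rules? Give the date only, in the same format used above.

Accrual is tied to discovery, so the period began on March 8, 1999 rather than on November 6, 1997 when the act occurred.
The untolled deadline — 54 months after March 8, 1999 — is September 8, 2003.
Because the automatic bankruptcy stay ran from August 30, 2001 to April 30, 2002, the deadline is extended by 243 days to May 8, 2004.
Because the pending criminal prosecution ran from February 6, 2003 to June 29, 2003, the deadline is extended by 143 days to September 28, 2004.
Although the plaintiff's incapacity ran from July 13, 2002 to September 15, 2002, the stated rules do not make that a tolling event, so it is disregarded.
Nothing else in the chronology tolls or restarts the period.

September 28, 2004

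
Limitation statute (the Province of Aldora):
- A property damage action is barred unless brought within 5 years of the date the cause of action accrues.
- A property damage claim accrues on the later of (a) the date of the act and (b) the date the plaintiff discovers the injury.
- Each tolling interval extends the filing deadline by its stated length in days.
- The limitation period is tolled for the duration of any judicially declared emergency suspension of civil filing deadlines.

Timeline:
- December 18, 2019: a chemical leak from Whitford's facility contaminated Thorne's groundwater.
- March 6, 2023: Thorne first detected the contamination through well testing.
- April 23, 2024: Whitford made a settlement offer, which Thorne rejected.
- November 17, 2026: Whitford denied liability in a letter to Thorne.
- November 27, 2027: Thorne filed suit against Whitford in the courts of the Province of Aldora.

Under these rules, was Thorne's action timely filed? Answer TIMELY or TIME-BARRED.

TIMELY

Because discovery on March 6, 2023 post-dates the December 18, 2019 act, accrual under the later-of rule falls on March 6, 2023.
5 years from March 6, 2023 is March 6, 2028.
Nothing else in the chronology tolls or restarts the period.
Thorne filed on November 27, 2027, before the March 6, 2028 deadline, so the action is timely.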